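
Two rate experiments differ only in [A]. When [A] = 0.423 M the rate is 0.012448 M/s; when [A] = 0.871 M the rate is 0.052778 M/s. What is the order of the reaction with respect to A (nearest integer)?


Rate is proportional to [A]^n, so rate2/rate1 = ([A]2/[A]1)^n. Take logs to solve for n.
rate2/rate1 = 0.052778 / 0.012448 = 4.2399
[A]2/[A]1 = 0.871 / 0.423 = 2.0591
n = ln(4.2399) / ln(2.0591) = 2.0
Nearest integer order:

2


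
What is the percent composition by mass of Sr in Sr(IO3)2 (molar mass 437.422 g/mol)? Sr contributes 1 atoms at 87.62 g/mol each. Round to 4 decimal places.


pct = 100 * (n_elem * M_elem) / M_total
mass_contribution = 1 * 87.62 = 87.62 g/mol
pct = 100 * 87.62 / 437.422
pct = 20.03099981 %, rounded to 4 dp:

20.0310 %


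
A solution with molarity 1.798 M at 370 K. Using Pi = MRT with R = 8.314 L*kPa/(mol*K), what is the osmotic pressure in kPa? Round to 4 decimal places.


Osmotic pressure (van't Hoff): Pi = M*R*T.
RT = 8.314 * 370 = 3076.18
Pi = 1.798 * 3076.18
Pi = 5530.97164 kPa, rounded to 4 dp:

5530.9716 kPa


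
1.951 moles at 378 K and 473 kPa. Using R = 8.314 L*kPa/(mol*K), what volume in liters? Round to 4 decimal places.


PV = nRT, solve for V = nRT / P.
nRT = 1.951 * 8.314 * 378 = 6131.3921
V = 6131.3921 / 473
V = 12.962774 L, rounded to 4 dp:

12.9628 L


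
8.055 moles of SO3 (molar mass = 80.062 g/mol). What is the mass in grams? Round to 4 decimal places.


mass = n * M
mass = 8.055 * 80.062
mass = 644.89941 g, rounded to 4 dp:

644.8994 g


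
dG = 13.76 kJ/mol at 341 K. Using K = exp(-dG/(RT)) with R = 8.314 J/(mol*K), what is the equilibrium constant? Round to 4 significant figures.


dG is in kJ/mol; multiply by 1000 to match R in J/(mol*K).
RT = 8.314 * 341 = 2835.074 J/mol
exponent = -dG*1000 / (RT) = -(13.76*1000) / 2835.074 = -4.85348883
K = exp(-4.85348883)
K = 0.0078011133, rounded to 4 significant figures:

0.007801


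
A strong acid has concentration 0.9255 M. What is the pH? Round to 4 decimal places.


A strong acid dissociates completely, so [H+] equals the given concentration.
pH = -log10([H+]) = -log10(0.9255)
pH = 0.03362358, rounded to 4 dp:

0.0336


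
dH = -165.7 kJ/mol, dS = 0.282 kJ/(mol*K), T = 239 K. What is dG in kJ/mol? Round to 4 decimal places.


Gibbs: dG = dH - T*dS (consistent units, dS already in kJ/(mol*K)).
T*dS = 239 * 0.282 = 67.398
dG = -165.7 - (67.398)
dG = -233.098 kJ/mol, rounded to 4 dp:

-233.0980 kJ/mol


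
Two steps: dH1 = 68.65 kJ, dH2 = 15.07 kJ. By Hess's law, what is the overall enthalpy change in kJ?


Hess's law: enthalpy is a state function, so add the step enthalpies.
dH_total = dH1 + dH2 = 68.65 + (15.07)
dH_total = 83.72 kJ:

83.72 kJ


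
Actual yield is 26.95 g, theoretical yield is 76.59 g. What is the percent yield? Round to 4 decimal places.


% yield = 100 * actual / theoretical
% yield = 100 * 26.95 / 76.59
% yield = 35.18736127 %, rounded to 4 dp:

35.1874 %


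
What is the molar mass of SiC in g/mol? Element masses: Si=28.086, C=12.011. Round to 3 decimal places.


M = sum(count * atomic_mass) over atoms.
M = 1*28.086 + 1*12.011
M = 28.086 + 12.011
M = 40.097 g/mol, rounded to 3 dp:

40.097 g/mol


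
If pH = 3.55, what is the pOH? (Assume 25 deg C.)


At 25 deg C, pH + pOH = 14.
pOH = 14 - pH = 14 - 3.55
pOH = 10.45:

10.45


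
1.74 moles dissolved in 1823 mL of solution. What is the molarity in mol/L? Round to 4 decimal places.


Convert volume to liters: V_L = V_mL / 1000.
V_L = 1823 / 1000 = 1.823 L
M = n / V_L = 1.74 / 1.823
M = 0.95447065 mol/L, rounded to 4 dp:

0.9545 mol/L


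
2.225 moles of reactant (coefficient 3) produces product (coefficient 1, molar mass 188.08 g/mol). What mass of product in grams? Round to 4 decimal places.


Use the coefficient ratio to convert reactant moles to product moles, then multiply by the product's molar mass.
moles_P = moles_R * (coeff_P / coeff_R) = 2.225 * (1/3) = 0.741667
mass_P = moles_P * M_P = 0.741667 * 188.08
mass_P = 139.49272936 g, rounded to 4 dp:

139.4927 g


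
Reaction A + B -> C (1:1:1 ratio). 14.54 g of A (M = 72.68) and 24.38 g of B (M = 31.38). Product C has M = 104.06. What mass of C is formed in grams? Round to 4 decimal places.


Find moles of each reactant; the smaller value is the limiting reagent in a 1:1:1 reaction, so moles_C equals moles of the limiter.
n_A = mass_A / M_A = 14.54 / 72.68 = 0.200055 mol
n_B = mass_B / M_B = 24.38 / 31.38 = 0.776928 mol
Limiting reagent: A (smaller), n_limiting = 0.200055 mol
mass_C = n_limiting * M_C = 0.200055 * 104.06
mass_C = 20.8177233 g, rounded to 4 dp:

20.8177 g


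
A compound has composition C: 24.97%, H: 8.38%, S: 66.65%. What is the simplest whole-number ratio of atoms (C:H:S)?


Assume 100 g of compound, divide each mass% by atomic mass to get moles, then normalize by the smallest to get a raw atom ratio.
Moles per 100 g: C: 24.97/12.011 = 2.0789, H: 8.38/1.008 = 8.3135, S: 66.65/32.065 = 2.0786
Raw ratio (divide by min = 2.0786): C: 1.0, H: 4.0, S: 1.0
Multiply by 1 to clear fractions: C: 1.0 ~= 1, H: 4.0 ~= 4, S: 1.0 ~= 1
Reduce by GCD to get the simplest whole-number ratio:

1:4:1


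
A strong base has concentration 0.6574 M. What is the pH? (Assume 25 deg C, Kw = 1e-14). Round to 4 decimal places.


A strong base dissociates completely, so [OH-] equals the given concentration.
pOH = -log10([OH-]) = -log10(0.6574) = 0.18217
pH = 14 - pOH = 14 - 0.18217
pH = 13.81783, rounded to 4 dp:

13.8178


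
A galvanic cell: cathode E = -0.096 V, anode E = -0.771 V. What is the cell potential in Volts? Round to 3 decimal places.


Standard cell potential: E_cell = E_cathode - E_anode.
E_cell = -0.096 - (-0.771)
E_cell = 0.675 V, rounded to 3 dp:

0.675 V


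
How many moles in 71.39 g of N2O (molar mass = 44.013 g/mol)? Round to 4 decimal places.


n = mass / M
n = 71.39 / 44.013
n = 1.62202077 mol, rounded to 4 dp:

1.6220 mol


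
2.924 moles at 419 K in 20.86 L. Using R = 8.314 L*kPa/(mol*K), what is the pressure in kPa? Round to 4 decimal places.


PV = nRT, solve for P = nRT / V.
nRT = 2.924 * 8.314 * 419 = 10185.947
P = 10185.947 / 20.86
P = 488.30043145 kPa, rounded to 4 dp:

488.3004 kPa


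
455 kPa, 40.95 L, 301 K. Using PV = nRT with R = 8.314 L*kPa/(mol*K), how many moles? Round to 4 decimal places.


PV = nRT, solve for n = PV / (RT).
PV = 455 * 40.95 = 18632.25
RT = 8.314 * 301 = 2502.514
n = 18632.25 / 2502.514
n = 7.44541289 mol, rounded to 4 dp:

7.4454 mol


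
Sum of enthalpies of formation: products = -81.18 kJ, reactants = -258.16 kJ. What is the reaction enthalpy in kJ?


dH_rxn = sum(dH_f products) - sum(dH_f reactants)
dH_rxn = -81.18 - (-258.16)
dH_rxn = 176.98 kJ:

176.98 kJ


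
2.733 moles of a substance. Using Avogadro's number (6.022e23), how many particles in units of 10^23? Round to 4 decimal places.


N = n * NA, then divide by 1e23 for the requested units.
N / 1e23 = n * 6.022
N / 1e23 = 2.733 * 6.022
N / 1e23 = 16.458126, rounded to 4 dp:

16.4581


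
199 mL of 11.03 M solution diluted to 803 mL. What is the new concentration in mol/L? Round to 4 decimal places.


Dilution: M1*V1 = M2*V2, solve for M2.
M2 = M1*V1 / V2
M2 = 11.03 * 199 / 803
M2 = 2194.97 / 803
M2 = 2.73346202 mol/L, rounded to 4 dp:

2.7335 mol/L


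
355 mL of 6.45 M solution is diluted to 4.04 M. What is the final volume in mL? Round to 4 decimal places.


Dilution: M1*V1 = M2*V2, solve for V2.
V2 = M1*V1 / M2
V2 = 6.45 * 355 / 4.04
V2 = 2289.75 / 4.04
V2 = 566.76980198 mL, rounded to 4 dp:

566.7698 mL


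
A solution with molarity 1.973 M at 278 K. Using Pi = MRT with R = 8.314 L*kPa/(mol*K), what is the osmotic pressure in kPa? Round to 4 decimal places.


Osmotic pressure (van't Hoff): Pi = M*R*T.
RT = 8.314 * 278 = 2311.292
Pi = 1.973 * 2311.292
Pi = 4560.179116 kPa, rounded to 4 dp:

4560.1791 kPa


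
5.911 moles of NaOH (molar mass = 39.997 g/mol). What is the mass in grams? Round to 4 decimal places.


mass = n * M
mass = 5.911 * 39.997
mass = 236.422267 g, rounded to 4 dp:

236.4223 g


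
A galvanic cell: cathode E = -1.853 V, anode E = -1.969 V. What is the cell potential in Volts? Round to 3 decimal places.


Standard cell potential: E_cell = E_cathode - E_anode.
E_cell = -1.853 - (-1.969)
E_cell = 0.116 V, rounded to 3 dp:

0.116 V


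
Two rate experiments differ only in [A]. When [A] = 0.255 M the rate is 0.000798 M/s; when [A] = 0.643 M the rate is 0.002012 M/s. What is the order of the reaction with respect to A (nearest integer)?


Rate is proportional to [A]^n, so rate2/rate1 = ([A]2/[A]1)^n. Take logs to solve for n.
rate2/rate1 = 0.002012 / 0.000798 = 2.5213
[A]2/[A]1 = 0.643 / 0.255 = 2.5216
n = ln(2.5213) / ln(2.5216) = 1.0
Nearest integer order:

1


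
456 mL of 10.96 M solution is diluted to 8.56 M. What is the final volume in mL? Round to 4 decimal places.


Dilution: M1*V1 = M2*V2, solve for V2.
V2 = M1*V1 / M2
V2 = 10.96 * 456 / 8.56
V2 = 4997.76 / 8.56
V2 = 583.85046729 mL, rounded to 4 dp:

583.8505 mL


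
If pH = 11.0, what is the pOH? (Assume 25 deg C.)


At 25 deg C, pH + pOH = 14.
pOH = 14 - pH = 14 - 11.0
pOH = 3.0:

3.00


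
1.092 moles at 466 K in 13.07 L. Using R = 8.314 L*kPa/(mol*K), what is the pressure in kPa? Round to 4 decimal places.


PV = nRT, solve for P = nRT / V.
nRT = 1.092 * 8.314 * 466 = 4230.7618
P = 4230.7618 / 13.07
P = 323.70021423 kPa, rounded to 4 dp:

323.7002 kPa


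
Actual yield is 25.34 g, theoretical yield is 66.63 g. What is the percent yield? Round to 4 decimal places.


% yield = 100 * actual / theoretical
% yield = 100 * 25.34 / 66.63
% yield = 38.030917 %, rounded to 4 dp:

38.0309 %


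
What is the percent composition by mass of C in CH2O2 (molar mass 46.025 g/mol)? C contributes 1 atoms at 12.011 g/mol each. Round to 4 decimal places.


pct = 100 * (n_elem * M_elem) / M_total
mass_contribution = 1 * 12.011 = 12.011 g/mol
pct = 100 * 12.011 / 46.025
pct = 26.09668658 %, rounded to 4 dp:

26.0967 %


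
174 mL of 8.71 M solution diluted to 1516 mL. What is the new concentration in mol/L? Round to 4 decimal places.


Dilution: M1*V1 = M2*V2, solve for M2.
M2 = M1*V1 / V2
M2 = 8.71 * 174 / 1516
M2 = 1515.54 / 1516
M2 = 0.99969657 mol/L, rounded to 4 dp:

0.9997 mol/L


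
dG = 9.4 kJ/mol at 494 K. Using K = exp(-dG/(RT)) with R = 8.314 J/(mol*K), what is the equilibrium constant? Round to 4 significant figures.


dG is in kJ/mol; multiply by 1000 to match R in J/(mol*K).
RT = 8.314 * 494 = 4107.116 J/mol
exponent = -dG*1000 / (RT) = -(9.4*1000) / 4107.116 = -2.28871062
K = exp(-2.28871062)
K = 0.10139712, rounded to 4 significant figures:

0.1014


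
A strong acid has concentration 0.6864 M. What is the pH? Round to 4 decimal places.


A strong acid dissociates completely, so [H+] equals the given concentration.
pH = -log10([H+]) = -log10(0.6864)
pH = 0.16342273, rounded to 4 dp:

0.1634


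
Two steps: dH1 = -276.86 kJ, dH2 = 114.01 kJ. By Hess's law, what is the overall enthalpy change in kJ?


Hess's law: enthalpy is a state function, so add the step enthalpies.
dH_total = dH1 + dH2 = -276.86 + (114.01)
dH_total = -162.85 kJ:

-162.85 kJ


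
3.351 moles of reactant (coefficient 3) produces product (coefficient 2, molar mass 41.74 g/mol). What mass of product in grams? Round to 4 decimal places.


Use the coefficient ratio to convert reactant moles to product moles, then multiply by the product's molar mass.
moles_P = moles_R * (coeff_P / coeff_R) = 3.351 * (2/3) = 2.234
mass_P = moles_P * M_P = 2.234 * 41.74
mass_P = 93.24716 g, rounded to 4 dp:

93.2472 g


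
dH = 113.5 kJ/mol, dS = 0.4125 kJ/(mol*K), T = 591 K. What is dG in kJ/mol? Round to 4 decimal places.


Gibbs: dG = dH - T*dS (consistent units, dS already in kJ/(mol*K)).
T*dS = 591 * 0.4125 = 243.7875
dG = 113.5 - (243.7875)
dG = -130.2875 kJ/mol, rounded to 4 dp:

-130.2875 kJ/mol


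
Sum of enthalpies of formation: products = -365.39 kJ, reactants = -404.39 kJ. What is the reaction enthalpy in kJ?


dH_rxn = sum(dH_f products) - sum(dH_f reactants)
dH_rxn = -365.39 - (-404.39)
dH_rxn = 39.0 kJ:

39.00 kJ


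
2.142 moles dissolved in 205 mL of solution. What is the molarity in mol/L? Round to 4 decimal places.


Convert volume to liters: V_L = V_mL / 1000.
V_L = 205 / 1000 = 0.205 L
M = n / V_L = 2.142 / 0.205
M = 10.44878049 mol/L, rounded to 4 dp:

10.4488 mol/L


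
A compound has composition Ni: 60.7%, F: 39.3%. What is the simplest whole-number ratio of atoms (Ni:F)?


Assume 100 g of compound, divide each mass% by atomic mass to get moles, then normalize by the smallest to get a raw atom ratio.
Moles per 100 g: Ni: 60.7/58.693 = 1.0342, F: 39.3/18.998 = 2.0686
Raw ratio (divide by min = 1.0342): Ni: 1.0, F: 2.0
Multiply by 1 to clear fractions: Ni: 1.0 ~= 1, F: 2.0 ~= 2
Reduce by GCD to get the simplest whole-number ratio:

1:2


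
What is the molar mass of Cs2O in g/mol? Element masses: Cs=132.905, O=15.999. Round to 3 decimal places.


M = sum(count * atomic_mass) over atoms.
M = 2*132.905 + 1*15.999
M = 265.81 + 15.999
M = 281.809 g/mol, rounded to 3 dp:

281.809 g/mol


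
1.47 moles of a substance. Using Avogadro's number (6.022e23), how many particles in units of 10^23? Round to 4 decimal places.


N = n * NA, then divide by 1e23 for the requested units.
N / 1e23 = n * 6.022
N / 1e23 = 1.47 * 6.022
N / 1e23 = 8.85234, rounded to 4 dp:

8.8523


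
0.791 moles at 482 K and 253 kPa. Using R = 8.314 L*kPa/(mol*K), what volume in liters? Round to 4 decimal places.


PV = nRT, solve for V = nRT / P.
nRT = 0.791 * 8.314 * 482 = 3169.8123
V = 3169.8123 / 253
V = 12.52890237 L, rounded to 4 dp:

12.5289 L


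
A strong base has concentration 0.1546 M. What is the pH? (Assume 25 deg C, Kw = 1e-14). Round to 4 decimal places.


A strong base dissociates completely, so [OH-] equals the given concentration.
pOH = -log10([OH-]) = -log10(0.1546) = 0.810791
pH = 14 - pOH = 14 - 0.810791
pH = 13.189209, rounded to 4 dp:

13.1892


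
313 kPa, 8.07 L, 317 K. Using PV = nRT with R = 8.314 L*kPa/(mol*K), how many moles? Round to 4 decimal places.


PV = nRT, solve for n = PV / (RT).
PV = 313 * 8.07 = 2525.91
RT = 8.314 * 317 = 2635.538
n = 2525.91 / 2635.538
n = 0.95840394 mol, rounded to 4 dp:

0.9584 mol


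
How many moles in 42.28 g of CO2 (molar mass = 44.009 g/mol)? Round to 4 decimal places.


n = mass / M
n = 42.28 / 44.009
n = 0.96071258 mol, rounded to 4 dp:

0.9607 mol


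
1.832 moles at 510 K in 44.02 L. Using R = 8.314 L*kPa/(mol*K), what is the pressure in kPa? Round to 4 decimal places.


PV = nRT, solve for P = nRT / V.
nRT = 1.832 * 8.314 * 510 = 7767.9365
P = 7767.9365 / 44.02
P = 176.46380055 kPa, rounded to 4 dp:

176.4638 kPa


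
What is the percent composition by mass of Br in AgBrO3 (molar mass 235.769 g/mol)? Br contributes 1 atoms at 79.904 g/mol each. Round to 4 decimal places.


pct = 100 * (n_elem * M_elem) / M_total
mass_contribution = 1 * 79.904 = 79.904 g/mol
pct = 100 * 79.904 / 235.769
pct = 33.89079989 %, rounded to 4 dp:

33.8908 %


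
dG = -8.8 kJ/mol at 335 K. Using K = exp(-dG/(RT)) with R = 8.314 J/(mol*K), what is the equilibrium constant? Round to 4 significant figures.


dG is in kJ/mol; multiply by 1000 to match R in J/(mol*K).
RT = 8.314 * 335 = 2785.19 J/mol
exponent = -dG*1000 / (RT) = -(-8.8*1000) / 2785.19 = 3.15956901
K = exp(3.15956901)
K = 23.560439, rounded to 4 significant figures:

23.56


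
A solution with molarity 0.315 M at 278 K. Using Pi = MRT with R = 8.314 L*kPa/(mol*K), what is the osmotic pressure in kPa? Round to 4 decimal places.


Osmotic pressure (van't Hoff): Pi = M*R*T.
RT = 8.314 * 278 = 2311.292
Pi = 0.315 * 2311.292
Pi = 728.05698 kPa, rounded to 4 dp:

728.0570 kPa


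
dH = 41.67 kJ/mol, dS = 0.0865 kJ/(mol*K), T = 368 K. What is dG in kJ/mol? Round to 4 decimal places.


Gibbs: dG = dH - T*dS (consistent units, dS already in kJ/(mol*K)).
T*dS = 368 * 0.0865 = 31.832
dG = 41.67 - (31.832)
dG = 9.838 kJ/mol, rounded to 4 dp:

9.8380 kJ/mol


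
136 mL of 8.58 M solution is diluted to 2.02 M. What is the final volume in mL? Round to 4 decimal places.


Dilution: M1*V1 = M2*V2, solve for V2.
V2 = M1*V1 / M2
V2 = 8.58 * 136 / 2.02
V2 = 1166.88 / 2.02
V2 = 577.66336634 mL, rounded to 4 dp:

577.6634 mL


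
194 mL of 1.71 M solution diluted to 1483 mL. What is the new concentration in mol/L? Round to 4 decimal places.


Dilution: M1*V1 = M2*V2, solve for M2.
M2 = M1*V1 / V2
M2 = 1.71 * 194 / 1483
M2 = 331.74 / 1483
M2 = 0.22369521 mol/L, rounded to 4 dp:

0.2237 mol/L


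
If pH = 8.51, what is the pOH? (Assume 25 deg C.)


At 25 deg C, pH + pOH = 14.
pOH = 14 - pH = 14 - 8.51
pOH = 5.49:

5.49


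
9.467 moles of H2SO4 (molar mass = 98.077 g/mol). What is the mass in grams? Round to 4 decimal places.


mass = n * M
mass = 9.467 * 98.077
mass = 928.494959 g, rounded to 4 dp:

928.4950 g


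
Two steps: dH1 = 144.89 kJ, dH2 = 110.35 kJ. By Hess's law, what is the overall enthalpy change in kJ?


Hess's law: enthalpy is a state function, so add the step enthalpies.
dH_total = dH1 + dH2 = 144.89 + (110.35)
dH_total = 255.24 kJ:

255.24 kJ


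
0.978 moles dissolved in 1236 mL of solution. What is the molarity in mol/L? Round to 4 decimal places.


Convert volume to liters: V_L = V_mL / 1000.
V_L = 1236 / 1000 = 1.236 L
M = n / V_L = 0.978 / 1.236
M = 0.79126214 mol/L, rounded to 4 dp:

0.7913 mol/L


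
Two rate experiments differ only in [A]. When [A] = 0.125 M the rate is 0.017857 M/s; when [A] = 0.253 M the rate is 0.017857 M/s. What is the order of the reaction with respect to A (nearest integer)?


Rate is proportional to [A]^n, so rate2/rate1 = ([A]2/[A]1)^n. Take logs to solve for n.
rate2/rate1 = 0.017857 / 0.017857 = 1.0
[A]2/[A]1 = 0.253 / 0.125 = 2.024
n = ln(1.0) / ln(2.024) = 0.0
Nearest integer order:

0


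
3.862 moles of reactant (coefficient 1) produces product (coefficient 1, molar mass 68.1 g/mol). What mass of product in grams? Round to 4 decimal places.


Use the coefficient ratio to convert reactant moles to product moles, then multiply by the product's molar mass.
moles_P = moles_R * (coeff_P / coeff_R) = 3.862 * (1/1) = 3.862
mass_P = moles_P * M_P = 3.862 * 68.1
mass_P = 263.0022 g, rounded to 4 dp:

263.0022 g


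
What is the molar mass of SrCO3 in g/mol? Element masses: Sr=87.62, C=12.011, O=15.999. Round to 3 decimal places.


M = sum(count * atomic_mass) over atoms.
M = 1*87.62 + 1*12.011 + 3*15.999
M = 87.62 + 12.011 + 47.997
M = 147.628 g/mol, rounded to 3 dp:

147.628 g/mol


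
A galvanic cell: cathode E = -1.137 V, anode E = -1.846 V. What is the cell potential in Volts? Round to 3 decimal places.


Standard cell potential: E_cell = E_cathode - E_anode.
E_cell = -1.137 - (-1.846)
E_cell = 0.709 V, rounded to 3 dp:

0.709 V


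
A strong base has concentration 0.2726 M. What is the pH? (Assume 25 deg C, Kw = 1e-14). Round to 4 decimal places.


A strong base dissociates completely, so [OH-] equals the given concentration.
pOH = -log10([OH-]) = -log10(0.2726) = 0.564474
pH = 14 - pOH = 14 - 0.564474
pH = 13.435526, rounded to 4 dp:

13.4355


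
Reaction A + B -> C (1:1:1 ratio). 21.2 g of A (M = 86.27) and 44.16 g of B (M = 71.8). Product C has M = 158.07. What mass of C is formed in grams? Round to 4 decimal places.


Find moles of each reactant; the smaller value is the limiting reagent in a 1:1:1 reaction, so moles_C equals moles of the limiter.
n_A = mass_A / M_A = 21.2 / 86.27 = 0.24574 mol
n_B = mass_B / M_B = 44.16 / 71.8 = 0.615042 mol
Limiting reagent: A (smaller), n_limiting = 0.24574 mol
mass_C = n_limiting * M_C = 0.24574 * 158.07
mass_C = 38.8441218 g, rounded to 4 dp:

38.8441 g


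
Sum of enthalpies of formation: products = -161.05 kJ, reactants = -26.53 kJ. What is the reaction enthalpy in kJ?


dH_rxn = sum(dH_f products) - sum(dH_f reactants)
dH_rxn = -161.05 - (-26.53)
dH_rxn = -134.52 kJ:

-134.52 kJ


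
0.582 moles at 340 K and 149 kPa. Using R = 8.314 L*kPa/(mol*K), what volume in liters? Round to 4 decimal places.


PV = nRT, solve for V = nRT / P.
nRT = 0.582 * 8.314 * 340 = 1645.1743
V = 1645.1743 / 149
V = 11.04143826 L, rounded to 4 dp:

11.0414 L


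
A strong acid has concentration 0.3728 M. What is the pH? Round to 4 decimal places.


A strong acid dissociates completely, so [H+] equals the given concentration.
pH = -log10([H+]) = -log10(0.3728)
pH = 0.4285241, rounded to 4 dp:

0.4285


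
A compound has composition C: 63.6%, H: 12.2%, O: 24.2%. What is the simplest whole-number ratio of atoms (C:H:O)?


Assume 100 g of compound, divide each mass% by atomic mass to get moles, then normalize by the smallest to get a raw atom ratio.
Moles per 100 g: C: 63.6/12.011 = 5.2951, H: 12.2/1.008 = 12.1032, O: 24.2/15.999 = 1.5126
Raw ratio (divide by min = 1.5126): C: 3.501, H: 8.002, O: 1.0
Multiply by 2 to clear fractions: C: 7.001 ~= 7, H: 16.003 ~= 16, O: 2.0 ~= 2
Reduce by GCD to get the simplest whole-number ratio:

7:16:2


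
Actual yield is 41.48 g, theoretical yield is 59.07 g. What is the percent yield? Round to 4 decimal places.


% yield = 100 * actual / theoretical
% yield = 100 * 41.48 / 59.07
% yield = 70.22177078 %, rounded to 4 dp:

70.2218 %


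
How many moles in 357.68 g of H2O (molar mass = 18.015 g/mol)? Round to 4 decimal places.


n = mass / M
n = 357.68 / 18.015
n = 19.85456564 mol, rounded to 4 dp:

19.8546 mol


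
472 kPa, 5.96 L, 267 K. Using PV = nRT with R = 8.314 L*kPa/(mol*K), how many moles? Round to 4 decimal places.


PV = nRT, solve for n = PV / (RT).
PV = 472 * 5.96 = 2813.12
RT = 8.314 * 267 = 2219.838
n = 2813.12 / 2219.838
n = 1.26726365 mol, rounded to 4 dp:

1.2673 mol


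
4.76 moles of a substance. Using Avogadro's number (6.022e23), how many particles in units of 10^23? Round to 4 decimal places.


N = n * NA, then divide by 1e23 for the requested units.
N / 1e23 = n * 6.022
N / 1e23 = 4.76 * 6.022
N / 1e23 = 28.66472, rounded to 4 dp:

28.6647


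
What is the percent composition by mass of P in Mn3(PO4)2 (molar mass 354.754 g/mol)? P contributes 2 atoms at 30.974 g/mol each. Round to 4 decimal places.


pct = 100 * (n_elem * M_elem) / M_total
mass_contribution = 2 * 30.974 = 61.948 g/mol
pct = 100 * 61.948 / 354.754
pct = 17.46224144 %, rounded to 4 dp:

17.4622 %


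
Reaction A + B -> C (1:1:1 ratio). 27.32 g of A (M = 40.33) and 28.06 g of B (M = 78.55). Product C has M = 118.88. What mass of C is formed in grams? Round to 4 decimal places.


Find moles of each reactant; the smaller value is the limiting reagent in a 1:1:1 reaction, so moles_C equals moles of the limiter.
n_A = mass_A / M_A = 27.32 / 40.33 = 0.677411 mol
n_B = mass_B / M_B = 28.06 / 78.55 = 0.357225 mol
Limiting reagent: B (smaller), n_limiting = 0.357225 mol
mass_C = n_limiting * M_C = 0.357225 * 118.88
mass_C = 42.466908 g, rounded to 4 dp:

42.4669 g


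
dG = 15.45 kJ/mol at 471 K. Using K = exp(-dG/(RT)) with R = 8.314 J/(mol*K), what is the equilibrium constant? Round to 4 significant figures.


dG is in kJ/mol; multiply by 1000 to match R in J/(mol*K).
RT = 8.314 * 471 = 3915.894 J/mol
exponent = -dG*1000 / (RT) = -(15.45*1000) / 3915.894 = -3.9454592
K = exp(-3.9454592)
K = 0.019342332, rounded to 4 significant figures:

0.01934


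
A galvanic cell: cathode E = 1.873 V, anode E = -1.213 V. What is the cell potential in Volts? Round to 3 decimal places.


Standard cell potential: E_cell = E_cathode - E_anode.
E_cell = 1.873 - (-1.213)
E_cell = 3.086 V, rounded to 3 dp:

3.086 V


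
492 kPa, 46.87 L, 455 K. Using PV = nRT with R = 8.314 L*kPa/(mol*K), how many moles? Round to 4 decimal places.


PV = nRT, solve for n = PV / (RT).
PV = 492 * 46.87 = 23060.04
RT = 8.314 * 455 = 3782.87
n = 23060.04 / 3782.87
n = 6.09591131 mol, rounded to 4 dp:

6.0959 mol


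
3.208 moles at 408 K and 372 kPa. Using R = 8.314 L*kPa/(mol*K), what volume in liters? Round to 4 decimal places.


PV = nRT, solve for V = nRT / P.
nRT = 3.208 * 8.314 * 408 = 10881.8953
V = 10881.8953 / 372
V = 29.25240672 L, rounded to 4 dp:

29.2524 L


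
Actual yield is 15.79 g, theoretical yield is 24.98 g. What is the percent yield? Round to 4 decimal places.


% yield = 100 * actual / theoretical
% yield = 100 * 15.79 / 24.98
% yield = 63.21056845 %, rounded to 4 dp:

63.2106 %


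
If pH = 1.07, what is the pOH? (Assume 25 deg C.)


At 25 deg C, pH + pOH = 14.
pOH = 14 - pH = 14 - 1.07
pOH = 12.93:

12.93


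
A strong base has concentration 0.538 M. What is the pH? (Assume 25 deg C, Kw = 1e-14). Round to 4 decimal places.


A strong base dissociates completely, so [OH-] equals the given concentration.
pOH = -log10([OH-]) = -log10(0.538) = 0.269218
pH = 14 - pOH = 14 - 0.269218
pH = 13.730782, rounded to 4 dp:

13.7308


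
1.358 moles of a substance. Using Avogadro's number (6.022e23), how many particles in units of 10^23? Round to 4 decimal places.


N = n * NA, then divide by 1e23 for the requested units.
N / 1e23 = n * 6.022
N / 1e23 = 1.358 * 6.022
N / 1e23 = 8.177876, rounded to 4 dp:

8.1779


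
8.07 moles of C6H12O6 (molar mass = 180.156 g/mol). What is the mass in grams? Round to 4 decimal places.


mass = n * M
mass = 8.07 * 180.156
mass = 1453.85892 g, rounded to 4 dp:

1453.8589 g


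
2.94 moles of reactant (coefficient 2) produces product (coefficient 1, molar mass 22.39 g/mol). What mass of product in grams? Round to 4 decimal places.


Use the coefficient ratio to convert reactant moles to product moles, then multiply by the product's molar mass.
moles_P = moles_R * (coeff_P / coeff_R) = 2.94 * (1/2) = 1.47
mass_P = moles_P * M_P = 1.47 * 22.39
mass_P = 32.9133 g, rounded to 4 dp:

32.9133 g


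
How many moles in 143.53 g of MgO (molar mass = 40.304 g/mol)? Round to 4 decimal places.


n = mass / M
n = 143.53 / 40.304
n = 3.56118499 mol, rounded to 4 dp:

3.5612 mol


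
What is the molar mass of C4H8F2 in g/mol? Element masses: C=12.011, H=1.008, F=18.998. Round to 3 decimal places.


M = sum(count * atomic_mass) over atoms.
M = 4*12.011 + 8*1.008 + 2*18.998
M = 48.044 + 8.064 + 37.996
M = 94.104 g/mol, rounded to 3 dp:

94.104 g/mol


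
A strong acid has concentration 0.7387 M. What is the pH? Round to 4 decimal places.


A strong acid dissociates completely, so [H+] equals the given concentration.
pH = -log10([H+]) = -log10(0.7387)
pH = 0.1315319, rounded to 4 dp:

0.1315


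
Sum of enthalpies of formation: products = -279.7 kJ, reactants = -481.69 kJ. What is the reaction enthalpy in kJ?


dH_rxn = sum(dH_f products) - sum(dH_f reactants)
dH_rxn = -279.7 - (-481.69)
dH_rxn = 201.99 kJ:

201.99 kJ


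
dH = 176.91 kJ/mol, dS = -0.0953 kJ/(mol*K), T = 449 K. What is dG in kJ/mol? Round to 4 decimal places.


Gibbs: dG = dH - T*dS (consistent units, dS already in kJ/(mol*K)).
T*dS = 449 * -0.0953 = -42.7897
dG = 176.91 - (-42.7897)
dG = 219.6997 kJ/mol, rounded to 4 dp:

219.6997 kJ/mol


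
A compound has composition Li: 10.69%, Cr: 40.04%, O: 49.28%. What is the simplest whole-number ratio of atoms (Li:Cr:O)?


Assume 100 g of compound, divide each mass% by atomic mass to get moles, then normalize by the smallest to get a raw atom ratio.
Moles per 100 g: Li: 10.69/6.941 = 1.5401, Cr: 40.04/51.996 = 0.7701, O: 49.28/15.999 = 3.0802
Raw ratio (divide by min = 0.7701): Li: 2.0, Cr: 1.0, O: 4.0
Multiply by 1 to clear fractions: Li: 2.0 ~= 2, Cr: 1.0 ~= 1, O: 4.0 ~= 4
Reduce by GCD to get the simplest whole-number ratio:

2:1:4


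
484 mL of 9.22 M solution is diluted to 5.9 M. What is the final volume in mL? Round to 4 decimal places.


Dilution: M1*V1 = M2*V2, solve for V2.
V2 = M1*V1 / M2
V2 = 9.22 * 484 / 5.9
V2 = 4462.48 / 5.9
V2 = 756.35254237 mL, rounded to 4 dp:

756.3525 mL


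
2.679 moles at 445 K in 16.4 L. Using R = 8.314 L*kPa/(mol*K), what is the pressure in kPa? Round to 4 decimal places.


PV = nRT, solve for P = nRT / V.
nRT = 2.679 * 8.314 * 445 = 9911.5767
P = 9911.5767 / 16.4
P = 604.36443293 kPa, rounded to 4 dp:

604.3644 kPa


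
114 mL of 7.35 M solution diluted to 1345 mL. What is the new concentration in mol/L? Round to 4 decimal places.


Dilution: M1*V1 = M2*V2, solve for M2.
M2 = M1*V1 / V2
M2 = 7.35 * 114 / 1345
M2 = 837.9 / 1345
M2 = 0.62297398 mol/L, rounded to 4 dp:

0.6230 mol/L


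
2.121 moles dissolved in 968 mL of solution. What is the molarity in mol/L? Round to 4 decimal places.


Convert volume to liters: V_L = V_mL / 1000.
V_L = 968 / 1000 = 0.968 L
M = n / V_L = 2.121 / 0.968
M = 2.1911157 mol/L, rounded to 4 dp:

2.1911 mol/L


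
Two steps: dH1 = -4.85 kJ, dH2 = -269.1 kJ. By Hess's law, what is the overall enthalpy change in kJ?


Hess's law: enthalpy is a state function, so add the step enthalpies.
dH_total = dH1 + dH2 = -4.85 + (-269.1)
dH_total = -273.95 kJ:

-273.95 kJ


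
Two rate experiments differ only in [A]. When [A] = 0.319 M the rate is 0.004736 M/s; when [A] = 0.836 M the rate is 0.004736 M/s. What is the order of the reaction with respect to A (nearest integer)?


Rate is proportional to [A]^n, so rate2/rate1 = ([A]2/[A]1)^n. Take logs to solve for n.
rate2/rate1 = 0.004736 / 0.004736 = 1.0
[A]2/[A]1 = 0.836 / 0.319 = 2.6207
n = ln(1.0) / ln(2.6207) = 0.0
Nearest integer order:

0


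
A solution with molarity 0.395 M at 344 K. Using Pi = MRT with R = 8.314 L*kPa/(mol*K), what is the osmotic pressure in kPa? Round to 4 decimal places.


Osmotic pressure (van't Hoff): Pi = M*R*T.
RT = 8.314 * 344 = 2860.016
Pi = 0.395 * 2860.016
Pi = 1129.70632 kPa, rounded to 4 dp:

1129.7063 kPa


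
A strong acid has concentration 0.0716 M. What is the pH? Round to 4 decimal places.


A strong acid dissociates completely, so [H+] equals the given concentration.
pH = -log10([H+]) = -log10(0.0716)
pH = 1.14508698, rounded to 4 dp:

1.1451


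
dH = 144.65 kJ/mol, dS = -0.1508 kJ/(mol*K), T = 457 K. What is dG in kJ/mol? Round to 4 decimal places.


Gibbs: dG = dH - T*dS (consistent units, dS already in kJ/(mol*K)).
T*dS = 457 * -0.1508 = -68.9156
dG = 144.65 - (-68.9156)
dG = 213.5656 kJ/mol, rounded to 4 dp:

213.5656 kJ/mol


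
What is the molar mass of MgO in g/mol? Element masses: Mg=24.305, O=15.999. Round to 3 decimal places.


M = sum(count * atomic_mass) over atoms.
M = 1*24.305 + 1*15.999
M = 24.305 + 15.999
M = 40.304 g/mol, rounded to 3 dp:

40.304 g/mol


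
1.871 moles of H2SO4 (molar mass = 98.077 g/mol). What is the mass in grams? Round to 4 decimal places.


mass = n * M
mass = 1.871 * 98.077
mass = 183.502067 g, rounded to 4 dp:

183.5021 g


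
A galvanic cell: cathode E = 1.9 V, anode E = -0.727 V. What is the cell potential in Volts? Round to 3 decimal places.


Standard cell potential: E_cell = E_cathode - E_anode.
E_cell = 1.9 - (-0.727)
E_cell = 2.627 V, rounded to 3 dp:

2.627 V


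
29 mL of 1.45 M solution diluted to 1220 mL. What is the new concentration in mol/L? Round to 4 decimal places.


Dilution: M1*V1 = M2*V2, solve for M2.
M2 = M1*V1 / V2
M2 = 1.45 * 29 / 1220
M2 = 42.05 / 1220
M2 = 0.03446721 mol/L, rounded to 4 dp:

0.0345 mol/L


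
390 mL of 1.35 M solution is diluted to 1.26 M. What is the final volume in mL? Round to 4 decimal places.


Dilution: M1*V1 = M2*V2, solve for V2.
V2 = M1*V1 / M2
V2 = 1.35 * 390 / 1.26
V2 = 526.5 / 1.26
V2 = 417.85714286 mL, rounded to 4 dp:

417.8571 mL


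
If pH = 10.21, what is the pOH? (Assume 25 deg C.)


At 25 deg C, pH + pOH = 14.
pOH = 14 - pH = 14 - 10.21
pOH = 3.79:

3.79


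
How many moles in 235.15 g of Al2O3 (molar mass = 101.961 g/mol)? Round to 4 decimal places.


n = mass / M
n = 235.15 / 101.961
n = 2.30627397 mol, rounded to 4 dp:

2.3063 mol


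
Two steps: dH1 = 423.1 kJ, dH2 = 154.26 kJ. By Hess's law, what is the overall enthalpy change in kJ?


Hess's law: enthalpy is a state function, so add the step enthalpies.
dH_total = dH1 + dH2 = 423.1 + (154.26)
dH_total = 577.36 kJ:

577.36 kJ


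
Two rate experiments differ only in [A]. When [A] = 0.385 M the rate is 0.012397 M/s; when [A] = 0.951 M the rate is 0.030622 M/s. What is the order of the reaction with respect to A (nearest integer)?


Rate is proportional to [A]^n, so rate2/rate1 = ([A]2/[A]1)^n. Take logs to solve for n.
rate2/rate1 = 0.030622 / 0.012397 = 2.4701
[A]2/[A]1 = 0.951 / 0.385 = 2.4701
n = ln(2.4701) / ln(2.4701) = 1.0
Nearest integer order:

1


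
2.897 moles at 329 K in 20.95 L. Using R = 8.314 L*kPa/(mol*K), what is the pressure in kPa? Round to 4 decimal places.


PV = nRT, solve for P = nRT / V.
nRT = 2.897 * 8.314 * 329 = 7924.1815
P = 7924.1815 / 20.95
P = 378.2425537 kPa, rounded to 4 dp:

378.2426 kPa


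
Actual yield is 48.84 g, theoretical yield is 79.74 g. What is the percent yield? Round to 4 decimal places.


% yield = 100 * actual / theoretical
% yield = 100 * 48.84 / 79.74
% yield = 61.24905944 %, rounded to 4 dp:

61.2491 %


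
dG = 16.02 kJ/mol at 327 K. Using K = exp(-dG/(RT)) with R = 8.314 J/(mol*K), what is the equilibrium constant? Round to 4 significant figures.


dG is in kJ/mol; multiply by 1000 to match R in J/(mol*K).
RT = 8.314 * 327 = 2718.678 J/mol
exponent = -dG*1000 / (RT) = -(16.02*1000) / 2718.678 = -5.89256984
K = exp(-5.89256984)
K = 0.0027598751, rounded to 4 significant figures:

0.002760


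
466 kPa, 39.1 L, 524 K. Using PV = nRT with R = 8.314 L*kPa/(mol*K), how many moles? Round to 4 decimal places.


PV = nRT, solve for n = PV / (RT).
PV = 466 * 39.1 = 18220.6
RT = 8.314 * 524 = 4356.536
n = 18220.6 / 4356.536
n = 4.18235956 mol, rounded to 4 dp:

4.1824 mol


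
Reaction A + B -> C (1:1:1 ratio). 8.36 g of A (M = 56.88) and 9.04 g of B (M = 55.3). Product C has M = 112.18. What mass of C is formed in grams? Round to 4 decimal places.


Find moles of each reactant; the smaller value is the limiting reagent in a 1:1:1 reaction, so moles_C equals moles of the limiter.
n_A = mass_A / M_A = 8.36 / 56.88 = 0.146976 mol
n_B = mass_B / M_B = 9.04 / 55.3 = 0.163472 mol
Limiting reagent: A (smaller), n_limiting = 0.146976 mol
mass_C = n_limiting * M_C = 0.146976 * 112.18
mass_C = 16.48776768 g, rounded to 4 dp:

16.4878 g


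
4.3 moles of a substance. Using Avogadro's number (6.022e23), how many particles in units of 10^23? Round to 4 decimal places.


N = n * NA, then divide by 1e23 for the requested units.
N / 1e23 = n * 6.022
N / 1e23 = 4.3 * 6.022
N / 1e23 = 25.8946, rounded to 4 dp:

25.8946


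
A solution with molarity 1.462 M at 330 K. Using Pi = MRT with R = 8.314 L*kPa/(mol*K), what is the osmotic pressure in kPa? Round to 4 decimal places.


Osmotic pressure (van't Hoff): Pi = M*R*T.
RT = 8.314 * 330 = 2743.62
Pi = 1.462 * 2743.62
Pi = 4011.17244 kPa, rounded to 4 dp:

4011.1724 kPa


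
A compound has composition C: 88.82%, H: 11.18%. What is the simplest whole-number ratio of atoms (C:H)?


Assume 100 g of compound, divide each mass% by atomic mass to get moles, then normalize by the smallest to get a raw atom ratio.
Moles per 100 g: C: 88.82/12.011 = 7.3949, H: 11.18/1.008 = 11.0913
Raw ratio (divide by min = 7.3949): C: 1.0, H: 1.5
Multiply by 2 to clear fractions: C: 2.0 ~= 2, H: 3.0 ~= 3
Reduce by GCD to get the simplest whole-number ratio:

2:3


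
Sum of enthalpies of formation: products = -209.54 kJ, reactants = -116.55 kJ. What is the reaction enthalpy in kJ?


dH_rxn = sum(dH_f products) - sum(dH_f reactants)
dH_rxn = -209.54 - (-116.55)
dH_rxn = -92.99 kJ:

-92.99 kJ


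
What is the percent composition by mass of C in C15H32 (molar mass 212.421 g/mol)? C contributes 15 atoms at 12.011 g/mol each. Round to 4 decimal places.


pct = 100 * (n_elem * M_elem) / M_total
mass_contribution = 15 * 12.011 = 180.165 g/mol
pct = 100 * 180.165 / 212.421
pct = 84.81506066 %, rounded to 4 dp:

84.8151 %


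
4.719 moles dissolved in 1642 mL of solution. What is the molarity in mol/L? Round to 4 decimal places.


Convert volume to liters: V_L = V_mL / 1000.
V_L = 1642 / 1000 = 1.642 L
M = n / V_L = 4.719 / 1.642
M = 2.87393423 mol/L, rounded to 4 dp:

2.8739 mol/L


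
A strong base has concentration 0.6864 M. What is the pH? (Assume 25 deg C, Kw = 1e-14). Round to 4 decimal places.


A strong base dissociates completely, so [OH-] equals the given concentration.
pOH = -log10([OH-]) = -log10(0.6864) = 0.163423
pH = 14 - pOH = 14 - 0.163423
pH = 13.836577, rounded to 4 dp:

13.8366


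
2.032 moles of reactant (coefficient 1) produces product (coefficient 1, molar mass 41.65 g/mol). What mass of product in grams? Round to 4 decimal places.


Use the coefficient ratio to convert reactant moles to product moles, then multiply by the product's molar mass.
moles_P = moles_R * (coeff_P / coeff_R) = 2.032 * (1/1) = 2.032
mass_P = moles_P * M_P = 2.032 * 41.65
mass_P = 84.6328 g, rounded to 4 dp:

84.6328 g


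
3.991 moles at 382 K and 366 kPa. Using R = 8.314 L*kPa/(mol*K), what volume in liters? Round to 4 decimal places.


PV = nRT, solve for V = nRT / P.
nRT = 3.991 * 8.314 * 382 = 12675.2085
V = 12675.2085 / 366
V = 34.63171721 L, rounded to 4 dp:

34.6317 L


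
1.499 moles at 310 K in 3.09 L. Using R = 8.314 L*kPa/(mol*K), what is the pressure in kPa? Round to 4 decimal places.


PV = nRT, solve for P = nRT / V.
nRT = 1.499 * 8.314 * 310 = 3863.4327
P = 3863.4327 / 3.09
P = 1250.30184466 kPa, rounded to 4 dp:

1250.3018 kPa


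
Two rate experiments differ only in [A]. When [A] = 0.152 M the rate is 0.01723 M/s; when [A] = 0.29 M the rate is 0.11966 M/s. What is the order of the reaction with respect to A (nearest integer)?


Rate is proportional to [A]^n, so rate2/rate1 = ([A]2/[A]1)^n. Take logs to solve for n.
rate2/rate1 = 0.11966 / 0.01723 = 6.9449
[A]2/[A]1 = 0.29 / 0.152 = 1.9079
n = ln(6.9449) / ln(1.9079) = 3.0
Nearest integer order:

3


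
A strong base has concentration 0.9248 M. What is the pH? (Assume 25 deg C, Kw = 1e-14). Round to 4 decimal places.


A strong base dissociates completely, so [OH-] equals the given concentration.
pOH = -log10([OH-]) = -log10(0.9248) = 0.033952
pH = 14 - pOH = 14 - 0.033952
pH = 13.966048, rounded to 4 dp:

13.9660


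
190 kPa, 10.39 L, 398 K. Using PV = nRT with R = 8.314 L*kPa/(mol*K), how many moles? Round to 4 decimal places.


PV = nRT, solve for n = PV / (RT).
PV = 190 * 10.39 = 1974.1
RT = 8.314 * 398 = 3308.972
n = 1974.1 / 3308.972
n = 0.59659012 mol, rounded to 4 dp:

0.5966 mol


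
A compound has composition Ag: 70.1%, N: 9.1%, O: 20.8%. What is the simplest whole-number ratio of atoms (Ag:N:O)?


Assume 100 g of compound, divide each mass% by atomic mass to get moles, then normalize by the smallest to get a raw atom ratio.
Moles per 100 g: Ag: 70.1/107.868 = 0.6499, N: 9.1/14.007 = 0.6497, O: 20.8/15.999 = 1.3001
Raw ratio (divide by min = 0.6497): Ag: 1.0, N: 1.0, O: 2.001
Multiply by 1 to clear fractions: Ag: 1.0 ~= 1, N: 1.0 ~= 1, O: 2.001 ~= 2
Reduce by GCD to get the simplest whole-number ratio:

1:1:2


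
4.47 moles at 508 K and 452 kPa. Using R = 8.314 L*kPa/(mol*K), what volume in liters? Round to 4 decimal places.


PV = nRT, solve for V = nRT / P.
nRT = 4.47 * 8.314 * 508 = 18879.0986
V = 18879.0986 / 452
V = 41.76791726 L, rounded to 4 dp:

41.7679 L


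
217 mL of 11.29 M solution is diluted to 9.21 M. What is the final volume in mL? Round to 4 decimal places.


Dilution: M1*V1 = M2*V2, solve for V2.
V2 = M1*V1 / M2
V2 = 11.29 * 217 / 9.21
V2 = 2449.93 / 9.21
V2 = 266.00760043 mL, rounded to 4 dp:

266.0076 mL


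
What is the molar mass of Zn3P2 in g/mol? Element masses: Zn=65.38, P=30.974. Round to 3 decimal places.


M = sum(count * atomic_mass) over atoms.
M = 3*65.38 + 2*30.974
M = 196.14 + 61.948
M = 258.088 g/mol, rounded to 3 dp:

258.088 g/mol
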